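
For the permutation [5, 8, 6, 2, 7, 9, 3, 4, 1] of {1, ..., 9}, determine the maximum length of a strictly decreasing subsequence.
4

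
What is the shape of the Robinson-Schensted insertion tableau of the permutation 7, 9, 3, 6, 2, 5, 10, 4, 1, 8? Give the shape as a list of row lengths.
Row-insert each entry into an empty tableau.

After inserting 7: P = [[7]].
After inserting 9: P = [[7, 9]].
After inserting 3: P = [[3, 9], [7]].
After inserting 6: P = [[3, 6], [7, 9]].
After inserting 2: P = [[2, 6], [3, 9], [7]].
After inserting 5: P = [[2, 5], [3, 6], [7, 9]].
After inserting 10: P = [[2, 5, 10], [3, 6], [7, 9]].
After inserting 4: P = [[2, 4, 10], [3, 5], [6, 9], [7]].
After inserting 1: P = [[1, 4, 10], [2, 5], [3, 9], [6], [7]].
After inserting 8: P = [[1, 4, 8], [2, 5, 10], [3, 9], [6], [7]].

The final insertion tableau P = [[1, 4, 8], [2, 5, 10], [3, 9], [6], [7]] has shape [3, 3, 2, 1, 1].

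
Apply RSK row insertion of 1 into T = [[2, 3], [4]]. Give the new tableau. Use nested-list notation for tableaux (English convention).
In row 1, 1 replaces 2 (the leftmost entry greater than 1); 2 is bumped to row 2. In row 2, 2 replaces 4 (the leftmost entry greater than 2); 4 is bumped to row 3. 4 starts a new row 3. The new tableau is [[1, 3], [2], [4]].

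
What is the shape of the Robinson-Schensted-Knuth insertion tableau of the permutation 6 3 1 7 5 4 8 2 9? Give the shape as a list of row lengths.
[4, 2, 2, 1]

Row-insert each entry into an empty tableau.

After inserting 6: P = [[6]].
After inserting 3: P = [[3], [6]].
After inserting 1: P = [[1], [3], [6]].
After inserting 7: P = [[1, 7], [3], [6]].
After inserting 5: P = [[1, 5], [3, 7], [6]].
After inserting 4: P = [[1, 4], [3, 5], [6, 7]].
After inserting 8: P = [[1, 4, 8], [3, 5], [6, 7]].
After inserting 2: P = [[1, 2, 8], [3, 4], [5, 7], [6]].
After inserting 9: P = [[1, 2, 8, 9], [3, 4], [5, 7], [6]].

The final insertion tableau P = [[1, 2, 8, 9], [3, 4], [5, 7], [6]] has shape [4, 2, 2, 1].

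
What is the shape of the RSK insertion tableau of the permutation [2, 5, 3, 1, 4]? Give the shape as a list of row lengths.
[3, 1, 1]

Row-insert each entry into an empty tableau.

After inserting 2: P = [[2]].
After inserting 5: P = [[2, 5]].
After inserting 3: P = [[2, 3], [5]].
After inserting 1: P = [[1, 3], [2], [5]].
After inserting 4: P = [[1, 3, 4], [2], [5]].

The final insertion tableau P = [[1, 3, 4], [2], [5]] has shape [3, 1, 1].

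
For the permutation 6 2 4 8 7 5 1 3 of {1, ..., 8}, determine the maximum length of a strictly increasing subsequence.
3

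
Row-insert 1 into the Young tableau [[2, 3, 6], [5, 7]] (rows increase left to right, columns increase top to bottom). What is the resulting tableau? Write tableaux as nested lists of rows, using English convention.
[[1, 3, 6], [2, 7], [5]]

In row 1, 1 replaces 2 (the leftmost entry greater than 1); 2 is bumped to row 2. In row 2, 2 replaces 5 (the leftmost entry greater than 2); 5 is bumped to row 3. 5 starts a new row 3. The new tableau is [[1, 3, 6], [2, 7], [5]].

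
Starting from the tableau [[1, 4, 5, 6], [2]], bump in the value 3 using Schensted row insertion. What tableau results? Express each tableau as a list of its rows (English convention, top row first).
[[1, 3, 5, 6], [2, 4]]

In row 1, 3 replaces 4 (the leftmost entry greater than 3); 4 is bumped to row 2. 4 is appended to row 2. The new tableau is [[1, 3, 5, 6], [2, 4]].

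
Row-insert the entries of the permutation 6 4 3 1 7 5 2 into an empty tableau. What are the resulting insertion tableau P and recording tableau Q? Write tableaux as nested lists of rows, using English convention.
P = [[1, 2], [3, 5], [4, 7], [6]], Q = [[1, 5], [2, 6], [3, 7], [4]]

Insert each entry of the permutation into P by Schensted row insertion, recording in Q the position of each new cell.

Insert 6: appended to row 1. P = [[6]], Q = [[1]].
Insert 4: 4 bumps 6 from row 1; 6 starts row 2. P = [[4], [6]], Q = [[1], [2]].
Insert 3: 3 bumps 4 from row 1; 4 bumps 6 from row 2; 6 starts row 3. P = [[3], [4], [6]], Q = [[1], [2], [3]].
Insert 1: 1 bumps 3 from row 1; 3 bumps 4 from row 2; 4 bumps 6 from row 3; 6 starts row 4. P = [[1], [3], [4], [6]], Q = [[1], [2], [3], [4]].
Insert 7: appended to row 1. P = [[1, 7], [3], [4], [6]], Q = [[1, 5], [2], [3], [4]].
Insert 5: 5 bumps 7 from row 1; 7 appends to row 2. P = [[1, 5], [3, 7], [4], [6]], Q = [[1, 5], [2, 6], [3], [4]].
Insert 2: 2 bumps 5 from row 1; 5 bumps 7 from row 2; 7 appends to row 3. P = [[1, 2], [3, 5], [4, 7], [6]], Q = [[1, 5], [2, 6], [3, 7], [4]].

So P = [[1, 2], [3, 5], [4, 7], [6]], Q = [[1, 5], [2, 6], [3, 7], [4]].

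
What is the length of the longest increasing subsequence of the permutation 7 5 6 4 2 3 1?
2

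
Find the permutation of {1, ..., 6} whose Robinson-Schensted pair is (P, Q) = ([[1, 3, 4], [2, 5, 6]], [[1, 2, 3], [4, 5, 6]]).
Reverse the RSK construction: for i from n down to 1, find the cell of Q containing i, remove the entry at that cell from P, and reverse-bump it up through P; the value ejected from row 1 is w(i).

Step i=6: Q has 6 at row 2, column 3; remove 6 from row 2 of P and reverse-bump: 6 enters row 1 and ejects 4. So w(6) = 4. P is now [[1, 3, 6], [2, 5]].
Step i=5: Q has 5 at row 2, column 2; remove 5 from row 2 of P and reverse-bump: 5 enters row 1 and ejects 3. So w(5) = 3. P is now [[1, 5, 6], [2]].
Step i=4: Q has 4 at row 2, column 1; remove 2 from row 2 of P and reverse-bump: 2 enters row 1 and ejects 1. So w(4) = 1. P is now [[2, 5, 6]].
Step i=3: Q has 3 at row 1, column 3; remove that cell from P, ejecting 6. So w(3) = 6. P is now [[2, 5]].
Step i=2: Q has 2 at row 1, column 2; remove that cell from P, ejecting 5. So w(2) = 5. P is now [[2]].
Step i=1: Q has 1 at row 1, column 1; remove that cell from P, ejecting 2. So w(1) = 2. P is now [].

So w = 2 5 6 1 3 4.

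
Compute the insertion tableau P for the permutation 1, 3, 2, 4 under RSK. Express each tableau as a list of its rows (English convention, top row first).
P = [[1, 2, 4], [3]]

After inserting 1: P = [[1]].
After inserting 3: P = [[1, 3]].
After inserting 2: P = [[1, 2], [3]].
After inserting 4: P = [[1, 2, 4], [3]].

So P = [[1, 2, 4], [3]].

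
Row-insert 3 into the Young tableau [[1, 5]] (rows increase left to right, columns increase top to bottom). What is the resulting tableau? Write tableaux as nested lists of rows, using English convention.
[[1, 3], [5]]

In row 1, 3 replaces 5 (the leftmost entry greater than 3); 5 is bumped to row 2. 5 starts a new row 2. The new tableau is [[1, 3], [5]].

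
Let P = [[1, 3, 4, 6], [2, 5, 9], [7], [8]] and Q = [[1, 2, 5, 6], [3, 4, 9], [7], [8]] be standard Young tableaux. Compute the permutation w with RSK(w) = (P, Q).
Reverse the RSK construction: for i from n down to 1, find the cell of Q containing i, remove the entry at that cell from P, and reverse-bump it up through P; the value ejected from row 1 is w(i).

Step i=9: Q has 9 at row 2, column 3; remove 9 from row 2 of P and reverse-bump: 9 enters row 1 and ejects 6. So w(9) = 6. P is now [[1, 3, 4, 9], [2, 5], [7], [8]].
Step i=8: Q has 8 at row 4, column 1; remove 8 from row 4 of P and reverse-bump: 8 enters row 3 and ejects 7; 7 enters row 2 and ejects 5; 5 enters row 1 and ejects 4. So w(8) = 4. P is now [[1, 3, 5, 9], [2, 7], [8]].
Step i=7: Q has 7 at row 3, column 1; remove 8 from row 3 of P and reverse-bump: 8 enters row 2 and ejects 7; 7 enters row 1 and ejects 5. So w(7) = 5. P is now [[1, 3, 7, 9], [2, 8]].
Step i=6: Q has 6 at row 1, column 4; remove that cell from P, ejecting 9. So w(6) = 9. P is now [[1, 3, 7], [2, 8]].
Step i=5: Q has 5 at row 1, column 3; remove that cell from P, ejecting 7. So w(5) = 7. P is now [[1, 3], [2, 8]].
Step i=4: Q has 4 at row 2, column 2; remove 8 from row 2 of P and reverse-bump: 8 enters row 1 and ejects 3. So w(4) = 3. P is now [[1, 8], [2]].
Step i=3: Q has 3 at row 2, column 1; remove 2 from row 2 of P and reverse-bump: 2 enters row 1 and ejects 1. So w(3) = 1. P is now [[2, 8]].
Step i=2: Q has 2 at row 1, column 2; remove that cell from P, ejecting 8. So w(2) = 8. P is now [[2]].
Step i=1: Q has 1 at row 1, column 1; remove that cell from P, ejecting 2. So w(1) = 2. P is now [].

So w = 2 8 1 3 7 9 5 4 6.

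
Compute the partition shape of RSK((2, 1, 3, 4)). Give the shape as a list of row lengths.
[3, 1]

Row-insert each entry into an empty tableau.

After inserting 2: P = [[2]].
After inserting 1: P = [[1], [2]].
After inserting 3: P = [[1, 3], [2]].
After inserting 4: P = [[1, 3, 4], [2]].

The final insertion tableau P = [[1, 3, 4], [2]] has shape [3, 1].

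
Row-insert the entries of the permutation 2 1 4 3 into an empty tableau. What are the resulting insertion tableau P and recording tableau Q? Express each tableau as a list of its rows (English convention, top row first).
P = [[1, 3], [2, 4]], Q = [[1, 3], [2, 4]]

Insert each entry of the permutation into P by Schensted row insertion, recording in Q the position of each new cell.

Insert 2: appended to row 1. P = [[2]].
Insert 1: 1 bumps 2 from row 1; 2 starts row 2. P = [[1], [2]].
Insert 4: appended to row 1. P = [[1, 4], [2]].
Insert 3: 3 bumps 4 from row 1; 4 appends to row 2. P = [[1, 3], [2, 4]].

So P = [[1, 3], [2, 4]], Q = [[1, 3], [2, 4]].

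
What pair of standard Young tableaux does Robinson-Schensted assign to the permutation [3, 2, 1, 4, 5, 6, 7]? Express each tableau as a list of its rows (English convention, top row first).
Insert each entry of the permutation into P by Schensted row insertion, recording in Q the position of each new cell.

Insert 3: appended to row 1. P = [[3]].
Insert 2: 2 bumps 3 from row 1; 3 starts row 2. P = [[2], [3]].
Insert 1: 1 bumps 2 from row 1; 2 bumps 3 from row 2; 3 starts row 3. P = [[1], [2], [3]].
Insert 4: appended to row 1. P = [[1, 4], [2], [3]].
Insert 5: appended to row 1. P = [[1, 4, 5], [2], [3]].
Insert 6: appended to row 1. P = [[1, 4, 5, 6], [2], [3]].
Insert 7: appended to row 1. P = [[1, 4, 5, 6, 7], [2], [3]].

So P = [[1, 4, 5, 6, 7], [2], [3]], Q = [[1, 4, 5, 6, 7], [2], [3]].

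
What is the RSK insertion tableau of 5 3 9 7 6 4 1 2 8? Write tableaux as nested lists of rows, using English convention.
P = [[1, 2, 8], [3, 4], [5, 6], [7], [9]]

Insert 5: appended to row 1. P = [[5]].
Insert 3: 3 bumps 5 from row 1; 5 starts row 2. P = [[3], [5]].
Insert 9: appended to row 1. P = [[3, 9], [5]].
Insert 7: 7 bumps 9 from row 1; 9 appends to row 2. P = [[3, 7], [5, 9]].
Insert 6: 6 bumps 7 from row 1; 7 bumps 9 from row 2; 9 starts row 3. P = [[3, 6], [5, 7], [9]].
Insert 4: 4 bumps 6 from row 1; 6 bumps 7 from row 2; 7 bumps 9 from row 3; 9 starts row 4. P = [[3, 4], [5, 6], [7], [9]].
Insert 1: 1 bumps 3 from row 1; 3 bumps 5 from row 2; 5 bumps 7 from row 3; 7 bumps 9 from row 4; 9 starts row 5. P = [[1, 4], [3, 6], [5], [7], [9]].
Insert 2: 2 bumps 4 from row 1; 4 bumps 6 from row 2; 6 appends to row 3. P = [[1, 2], [3, 4], [5, 6], [7], [9]].
Insert 8: appended to row 1. P = [[1, 2, 8], [3, 4], [5, 6], [7], [9]].

So P = [[1, 2, 8], [3, 4], [5, 6], [7], [9]].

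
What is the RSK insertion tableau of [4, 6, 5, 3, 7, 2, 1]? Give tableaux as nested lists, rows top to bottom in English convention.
After inserting 4: P = [[4]].
After inserting 6: P = [[4, 6]].
After inserting 5: P = [[4, 5], [6]].
After inserting 3: P = [[3, 5], [4], [6]].
After inserting 7: P = [[3, 5, 7], [4], [6]].
After inserting 2: P = [[2, 5, 7], [3], [4], [6]].
After inserting 1: P = [[1, 5, 7], [2], [3], [4], [6]].

So P = [[1, 5, 7], [2], [3], [4], [6]].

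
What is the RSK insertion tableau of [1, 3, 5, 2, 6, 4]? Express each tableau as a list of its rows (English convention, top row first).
P = [[1, 2, 4, 6], [3, 5]]

Insert 1: appended to row 1. P = [[1]].
Insert 3: appended to row 1. P = [[1, 3]].
Insert 5: appended to row 1. P = [[1, 3, 5]].
Insert 2: 2 bumps 3 from row 1; 3 starts row 2. P = [[1, 2, 5], [3]].
Insert 6: appended to row 1. P = [[1, 2, 5, 6], [3]].
Insert 4: 4 bumps 5 from row 1; 5 appends to row 2. P = [[1, 2, 4, 6], [3, 5]].

So P = [[1, 2, 4, 6], [3, 5]].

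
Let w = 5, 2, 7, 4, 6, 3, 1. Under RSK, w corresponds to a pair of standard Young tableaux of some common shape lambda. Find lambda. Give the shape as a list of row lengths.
Row-insert each entry into an empty tableau.

After inserting 5: P = [[5]].
After inserting 2: P = [[2], [5]].
After inserting 7: P = [[2, 7], [5]].
After inserting 4: P = [[2, 4], [5, 7]].
After inserting 6: P = [[2, 4, 6], [5, 7]].
After inserting 3: P = [[2, 3, 6], [4, 7], [5]].
After inserting 1: P = [[1, 3, 6], [2, 7], [4], [5]].

The final insertion tableau P = [[1, 3, 6], [2, 7], [4], [5]] has shape [3, 2, 1, 1].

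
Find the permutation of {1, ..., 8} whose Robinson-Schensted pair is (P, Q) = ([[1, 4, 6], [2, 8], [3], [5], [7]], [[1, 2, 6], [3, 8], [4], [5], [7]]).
3 7 5 4 2 8 1 6

Reverse the RSK construction: for i from n down to 1, find the cell of Q containing i, remove the entry at that cell from P, and reverse-bump it up through P; the value ejected from row 1 is w(i).

Step i=8: Q has 8 at row 2, column 2; remove 8 from row 2 of P and reverse-bump: 8 enters row 1 and ejects 6. So w(8) = 6. P is now [[1, 4, 8], [2], [3], [5], [7]].
Step i=7: Q has 7 at row 5, column 1; remove 7 from row 5 of P and reverse-bump: 7 enters row 4 and ejects 5; 5 enters row 3 and ejects 3; 3 enters row 2 and ejects 2; 2 enters row 1 and ejects 1. So w(7) = 1. P is now [[2, 4, 8], [3], [5], [7]].
Step i=6: Q has 6 at row 1, column 3; remove that cell from P, ejecting 8. So w(6) = 8. P is now [[2, 4], [3], [5], [7]].
Step i=5: Q has 5 at row 4, column 1; remove 7 from row 4 of P and reverse-bump: 7 enters row 3 and ejects 5; 5 enters row 2 and ejects 3; 3 enters row 1 and ejects 2. So w(5) = 2. P is now [[3, 4], [5], [7]].
Step i=4: Q has 4 at row 3, column 1; remove 7 from row 3 of P and reverse-bump: 7 enters row 2 and ejects 5; 5 enters row 1 and ejects 4. So w(4) = 4. P is now [[3, 5], [7]].
Step i=3: Q has 3 at row 2, column 1; remove 7 from row 2 of P and reverse-bump: 7 enters row 1 and ejects 5. So w(3) = 5. P is now [[3, 7]].
Step i=2: Q has 2 at row 1, column 2; remove that cell from P, ejecting 7. So w(2) = 7. P is now [[3]].
Step i=1: Q has 1 at row 1, column 1; remove that cell from P, ejecting 3. So w(1) = 3. P is now [].

So w = 3 7 5 4 2 8 1 6.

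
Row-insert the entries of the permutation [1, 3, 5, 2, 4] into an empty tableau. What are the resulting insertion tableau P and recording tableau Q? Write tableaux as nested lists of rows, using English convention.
P = [[1, 2, 4], [3, 5]], Q = [[1, 2, 3], [4, 5]]

Insert each entry of the permutation into P by Schensted row insertion, recording in Q the position of each new cell.

After inserting 1: P = [[1]].
After inserting 3: P = [[1, 3]].
After inserting 5: P = [[1, 3, 5]].
After inserting 2: P = [[1, 2, 5], [3]].
After inserting 4: P = [[1, 2, 4], [3, 5]].

So P = [[1, 2, 4], [3, 5]], Q = [[1, 2, 3], [4, 5]].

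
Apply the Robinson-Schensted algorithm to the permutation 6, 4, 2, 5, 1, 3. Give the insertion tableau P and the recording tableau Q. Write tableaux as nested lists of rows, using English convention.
Insert each entry of the permutation into P by Schensted row insertion, recording in Q the position of each new cell.

Insert 6: appended to row 1. P = [[6]], Q = [[1]].
Insert 4: 4 bumps 6 from row 1; 6 starts row 2. P = [[4], [6]], Q = [[1], [2]].
Insert 2: 2 bumps 4 from row 1; 4 bumps 6 from row 2; 6 starts row 3. P = [[2], [4], [6]], Q = [[1], [2], [3]].
Insert 5: appended to row 1. P = [[2, 5], [4], [6]], Q = [[1, 4], [2], [3]].
Insert 1: 1 bumps 2 from row 1; 2 bumps 4 from row 2; 4 bumps 6 from row 3; 6 starts row 4. P = [[1, 5], [2], [4], [6]], Q = [[1, 4], [2], [3], [5]].
Insert 3: 3 bumps 5 from row 1; 5 appends to row 2. P = [[1, 3], [2, 5], [4], [6]], Q = [[1, 4], [2, 6], [3], [5]].

So P = [[1, 3], [2, 5], [4], [6]], Q = [[1, 4], [2, 6], [3], [5]].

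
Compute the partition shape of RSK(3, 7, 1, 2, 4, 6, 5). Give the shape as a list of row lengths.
RSK row insertion gives P = [[1, 2, 4, 5], [3, 6], [7]], which has shape [4, 2, 1].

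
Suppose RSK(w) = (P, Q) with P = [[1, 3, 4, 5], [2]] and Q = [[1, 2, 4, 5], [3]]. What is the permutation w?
Reverse RSK: for i = n, n-1, ..., 1, locate i in Q, remove the corresponding corner cell from P, and reverse-bump its entry up through P; the value ejected from row 1 is w(i).

So w = 2 3 1 4 5.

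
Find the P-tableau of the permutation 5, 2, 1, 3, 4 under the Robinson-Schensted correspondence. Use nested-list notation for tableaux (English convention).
Insert 5: appended to row 1. P = [[5]].
Insert 2: 2 bumps 5 from row 1; 5 starts row 2. P = [[2], [5]].
Insert 1: 1 bumps 2 from row 1; 2 bumps 5 from row 2; 5 starts row 3. P = [[1], [2], [5]].
Insert 3: appended to row 1. P = [[1, 3], [2], [5]].
Insert 4: appended to row 1. P = [[1, 3, 4], [2], [5]].

So P = [[1, 3, 4], [2], [5]].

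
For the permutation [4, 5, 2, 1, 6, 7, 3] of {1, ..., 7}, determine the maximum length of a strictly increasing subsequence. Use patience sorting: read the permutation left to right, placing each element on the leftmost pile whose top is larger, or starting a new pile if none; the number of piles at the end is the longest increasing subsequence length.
4

4: new pile. tops = [4]
5: new pile. tops = [4, 5]
2: onto pile 1 (replacing 4). tops = [2, 5]
1: onto pile 1 (replacing 2). tops = [1, 5]
6: new pile. tops = [1, 5, 6]
7: new pile. tops = [1, 5, 6, 7]
3: onto pile 2 (replacing 5). tops = [1, 3, 6, 7]

4 piles, so the longest increasing subsequence has length 4.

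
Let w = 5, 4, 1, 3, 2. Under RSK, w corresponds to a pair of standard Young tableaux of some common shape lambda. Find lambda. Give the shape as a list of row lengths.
Row-insert each entry into an empty tableau.

After inserting 5: P = [[5]].
After inserting 4: P = [[4], [5]].
After inserting 1: P = [[1], [4], [5]].
After inserting 3: P = [[1, 3], [4], [5]].
After inserting 2: P = [[1, 2], [3], [4], [5]].

The final insertion tableau P = [[1, 2], [3], [4], [5]] has shape [2, 1, 1, 1].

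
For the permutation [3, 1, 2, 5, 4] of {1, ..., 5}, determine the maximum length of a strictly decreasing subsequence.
2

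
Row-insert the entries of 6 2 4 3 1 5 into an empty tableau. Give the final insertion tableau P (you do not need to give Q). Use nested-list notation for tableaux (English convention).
Insert 6: appended to row 1. P = [[6]].
Insert 2: 2 bumps 6 from row 1; 6 starts row 2. P = [[2], [6]].
Insert 4: appended to row 1. P = [[2, 4], [6]].
Insert 3: 3 bumps 4 from row 1; 4 bumps 6 from row 2; 6 starts row 3. P = [[2, 3], [4], [6]].
Insert 1: 1 bumps 2 from row 1; 2 bumps 4 from row 2; 4 bumps 6 from row 3; 6 starts row 4. P = [[1, 3], [2], [4], [6]].
Insert 5: appended to row 1. P = [[1, 3, 5], [2], [4], [6]].

So P = [[1, 3, 5], [2], [4], [6]].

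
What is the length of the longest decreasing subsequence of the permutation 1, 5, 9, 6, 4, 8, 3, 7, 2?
5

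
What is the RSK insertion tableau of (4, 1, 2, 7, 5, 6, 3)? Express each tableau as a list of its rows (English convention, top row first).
After inserting 4: P = [[4]].
After inserting 1: P = [[1], [4]].
After inserting 2: P = [[1, 2], [4]].
After inserting 7: P = [[1, 2, 7], [4]].
After inserting 5: P = [[1, 2, 5], [4, 7]].
After inserting 6: P = [[1, 2, 5, 6], [4, 7]].
After inserting 3: P = [[1, 2, 3, 6], [4, 5], [7]].

So P = [[1, 2, 3, 6], [4, 5], [7]].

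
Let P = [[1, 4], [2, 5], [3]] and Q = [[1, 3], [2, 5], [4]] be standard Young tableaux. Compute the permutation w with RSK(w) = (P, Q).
3 2 5 1 4

Reverse the RSK construction: for i from n down to 1, find the cell of Q containing i, remove the entry at that cell from P, and reverse-bump it up through P; the value ejected from row 1 is w(i).

Step i=5: Q has 5 at row 2, column 2; remove 5 from row 2 of P and reverse-bump: 5 enters row 1 and ejects 4. So w(5) = 4. P is now [[1, 5], [2], [3]].
Step i=4: Q has 4 at row 3, column 1; remove 3 from row 3 of P and reverse-bump: 3 enters row 2 and ejects 2; 2 enters row 1 and ejects 1. So w(4) = 1. P is now [[2, 5], [3]].
Step i=3: Q has 3 at row 1, column 2; remove that cell from P, ejecting 5. So w(3) = 5. P is now [[2], [3]].
Step i=2: Q has 2 at row 2, column 1; remove 3 from row 2 of P and reverse-bump: 3 enters row 1 and ejects 2. So w(2) = 2. P is now [[3]].
Step i=1: Q has 1 at row 1, column 1; remove that cell from P, ejecting 3. So w(1) = 3. P is now [].

So w = 3 2 5 1 4.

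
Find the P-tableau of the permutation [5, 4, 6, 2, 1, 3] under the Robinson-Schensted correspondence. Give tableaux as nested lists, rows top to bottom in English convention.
After inserting 5: P = [[5]].
After inserting 4: P = [[4], [5]].
After inserting 6: P = [[4, 6], [5]].
After inserting 2: P = [[2, 6], [4], [5]].
After inserting 1: P = [[1, 6], [2], [4], [5]].
After inserting 3: P = [[1, 3], [2, 6], [4], [5]].

So P = [[1, 3], [2, 6], [4], [5]].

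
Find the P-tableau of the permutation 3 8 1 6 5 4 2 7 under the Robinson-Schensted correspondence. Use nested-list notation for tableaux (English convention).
Insert 3: appended to row 1. P = [[3]].
Insert 8: appended to row 1. P = [[3, 8]].
Insert 1: 1 bumps 3 from row 1; 3 starts row 2. P = [[1, 8], [3]].
Insert 6: 6 bumps 8 from row 1; 8 appends to row 2. P = [[1, 6], [3, 8]].
Insert 5: 5 bumps 6 from row 1; 6 bumps 8 from row 2; 8 starts row 3. P = [[1, 5], [3, 6], [8]].
Insert 4: 4 bumps 5 from row 1; 5 bumps 6 from row 2; 6 bumps 8 from row 3; 8 starts row 4. P = [[1, 4], [3, 5], [6], [8]].
Insert 2: 2 bumps 4 from row 1; 4 bumps 5 from row 2; 5 bumps 6 from row 3; 6 bumps 8 from row 4; 8 starts row 5. P = [[1, 2], [3, 4], [5], [6], [8]].
Insert 7: appended to row 1. P = [[1, 2, 7], [3, 4], [5], [6], [8]].

So P = [[1, 2, 7], [3, 4], [5], [6], [8]].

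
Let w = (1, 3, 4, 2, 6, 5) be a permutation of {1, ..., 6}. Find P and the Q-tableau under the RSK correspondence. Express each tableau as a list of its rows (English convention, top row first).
Insert each entry of the permutation into P by Schensted row insertion, recording in Q the position of each new cell.

Insert 1: appended to row 1. P = [[1]].
Insert 3: appended to row 1. P = [[1, 3]].
Insert 4: appended to row 1. P = [[1, 3, 4]].
Insert 2: 2 bumps 3 from row 1; 3 starts row 2. P = [[1, 2, 4], [3]].
Insert 6: appended to row 1. P = [[1, 2, 4, 6], [3]].
Insert 5: 5 bumps 6 from row 1; 6 appends to row 2. P = [[1, 2, 4, 5], [3, 6]].

So P = [[1, 2, 4, 5], [3, 6]], Q = [[1, 2, 3, 5], [4, 6]].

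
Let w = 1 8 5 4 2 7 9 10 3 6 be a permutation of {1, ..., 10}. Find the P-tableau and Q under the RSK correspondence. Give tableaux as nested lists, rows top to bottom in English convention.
Insert each entry of the permutation into P by Schensted row insertion, recording in Q the position of each new cell.

After inserting 1: P = [[1]].
After inserting 8: P = [[1, 8]].
After inserting 5: P = [[1, 5], [8]].
After inserting 4: P = [[1, 4], [5], [8]].
After inserting 2: P = [[1, 2], [4], [5], [8]].
After inserting 7: P = [[1, 2, 7], [4], [5], [8]].
After inserting 9: P = [[1, 2, 7, 9], [4], [5], [8]].
After inserting 10: P = [[1, 2, 7, 9, 10], [4], [5], [8]].
After inserting 3: P = [[1, 2, 3, 9, 10], [4, 7], [5], [8]].
After inserting 6: P = [[1, 2, 3, 6, 10], [4, 7, 9], [5], [8]].

So P = [[1, 2, 3, 6, 10], [4, 7, 9], [5], [8]], Q = [[1, 2, 6, 7, 8], [3, 9, 10], [4], [5]].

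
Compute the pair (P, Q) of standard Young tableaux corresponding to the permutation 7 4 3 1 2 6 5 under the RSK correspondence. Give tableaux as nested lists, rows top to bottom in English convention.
P = [[1, 2, 5], [3, 6], [4], [7]], Q = [[1, 5, 6], [2, 7], [3], [4]]

Insert each entry of the permutation into P by Schensted row insertion, recording in Q the position of each new cell.

Insert 7: appended to row 1. P = [[7]].
Insert 4: 4 bumps 7 from row 1; 7 starts row 2. P = [[4], [7]].
Insert 3: 3 bumps 4 from row 1; 4 bumps 7 from row 2; 7 starts row 3. P = [[3], [4], [7]].
Insert 1: 1 bumps 3 from row 1; 3 bumps 4 from row 2; 4 bumps 7 from row 3; 7 starts row 4. P = [[1], [3], [4], [7]].
Insert 2: appended to row 1. P = [[1, 2], [3], [4], [7]].
Insert 6: appended to row 1. P = [[1, 2, 6], [3], [4], [7]].
Insert 5: 5 bumps 6 from row 1; 6 appends to row 2. P = [[1, 2, 5], [3, 6], [4], [7]].

So P = [[1, 2, 5], [3, 6], [4], [7]], Q = [[1, 5, 6], [2, 7], [3], [4]].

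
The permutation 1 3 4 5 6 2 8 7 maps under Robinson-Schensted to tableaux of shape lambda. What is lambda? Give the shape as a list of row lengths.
Row-insert each entry into an empty tableau.

After inserting 1: P = [[1]].
After inserting 3: P = [[1, 3]].
After inserting 4: P = [[1, 3, 4]].
After inserting 5: P = [[1, 3, 4, 5]].
After inserting 6: P = [[1, 3, 4, 5, 6]].
After inserting 2: P = [[1, 2, 4, 5, 6], [3]].
After inserting 8: P = [[1, 2, 4, 5, 6, 8], [3]].
After inserting 7: P = [[1, 2, 4, 5, 6, 7], [3, 8]].

The final insertion tableau P = [[1, 2, 4, 5, 6, 7], [3, 8]] has shape [6, 2].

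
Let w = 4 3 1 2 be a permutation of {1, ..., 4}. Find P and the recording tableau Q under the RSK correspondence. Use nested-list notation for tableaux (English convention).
Insert each entry of the permutation into P by Schensted row insertion, recording in Q the position of each new cell.

Insert 4: appended to row 1. P = [[4]].
Insert 3: 3 bumps 4 from row 1; 4 starts row 2. P = [[3], [4]].
Insert 1: 1 bumps 3 from row 1; 3 bumps 4 from row 2; 4 starts row 3. P = [[1], [3], [4]].
Insert 2: appended to row 1. P = [[1, 2], [3], [4]].

So P = [[1, 2], [3], [4]], Q = [[1, 4], [2], [3]].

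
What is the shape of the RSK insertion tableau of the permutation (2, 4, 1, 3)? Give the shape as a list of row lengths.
[2, 2]

Row-insert each entry into an empty tableau.

After inserting 2: P = [[2]].
After inserting 4: P = [[2, 4]].
After inserting 1: P = [[1, 4], [2]].
After inserting 3: P = [[1, 3], [2, 4]].

The final insertion tableau P = [[1, 3], [2, 4]] has shape [2, 2].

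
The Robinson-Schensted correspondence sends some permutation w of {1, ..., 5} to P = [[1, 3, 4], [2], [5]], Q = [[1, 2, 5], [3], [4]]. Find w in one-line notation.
Reverse the RSK construction: for i from n down to 1, find the cell of Q containing i, remove the entry at that cell from P, and reverse-bump it up through P; the value ejected from row 1 is w(i).

Step i=5: Q has 5 at row 1, column 3; remove that cell from P, ejecting 4. So w(5) = 4. P is now [[1, 3], [2], [5]].
Step i=4: Q has 4 at row 3, column 1; remove 5 from row 3 of P and reverse-bump: 5 enters row 2 and ejects 2; 2 enters row 1 and ejects 1. So w(4) = 1. P is now [[2, 3], [5]].
Step i=3: Q has 3 at row 2, column 1; remove 5 from row 2 of P and reverse-bump: 5 enters row 1 and ejects 3. So w(3) = 3. P is now [[2, 5]].
Step i=2: Q has 2 at row 1, column 2; remove that cell from P, ejecting 5. So w(2) = 5. P is now [[2]].
Step i=1: Q has 1 at row 1, column 1; remove that cell from P, ejecting 2. So w(1) = 2. P is now [].

So w = 2 5 3 1 4.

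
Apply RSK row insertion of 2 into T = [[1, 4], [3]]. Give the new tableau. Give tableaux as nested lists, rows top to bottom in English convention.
In row 1, 2 replaces 4 (the leftmost entry greater than 2); 4 is bumped to row 2. 4 is appended to row 2. The new tableau is [[1, 2], [3, 4]].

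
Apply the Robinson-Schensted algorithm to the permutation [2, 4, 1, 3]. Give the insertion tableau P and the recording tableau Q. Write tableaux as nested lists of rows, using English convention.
Insert each entry of the permutation into P by Schensted row insertion, recording in Q the position of each new cell.

Insert 2: appended to row 1. P = [[2]].
Insert 4: appended to row 1. P = [[2, 4]].
Insert 1: 1 bumps 2 from row 1; 2 starts row 2. P = [[1, 4], [2]].
Insert 3: 3 bumps 4 from row 1; 4 appends to row 2. P = [[1, 3], [2, 4]].

So P = [[1, 3], [2, 4]], Q = [[1, 2], [3, 4]].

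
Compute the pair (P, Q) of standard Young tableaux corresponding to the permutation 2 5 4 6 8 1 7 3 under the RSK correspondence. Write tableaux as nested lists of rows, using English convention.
P = [[1, 3, 6, 7], [2, 4], [5, 8]], Q = [[1, 2, 4, 5], [3, 7], [6, 8]]

Insert each entry of the permutation into P by Schensted row insertion, recording in Q the position of each new cell.

Insert 2: appended to row 1. P = [[2]].
Insert 5: appended to row 1. P = [[2, 5]].
Insert 4: 4 bumps 5 from row 1; 5 starts row 2. P = [[2, 4], [5]].
Insert 6: appended to row 1. P = [[2, 4, 6], [5]].
Insert 8: appended to row 1. P = [[2, 4, 6, 8], [5]].
Insert 1: 1 bumps 2 from row 1; 2 bumps 5 from row 2; 5 starts row 3. P = [[1, 4, 6, 8], [2], [5]].
Insert 7: 7 bumps 8 from row 1; 8 appends to row 2. P = [[1, 4, 6, 7], [2, 8], [5]].
Insert 3: 3 bumps 4 from row 1; 4 bumps 8 from row 2; 8 appends to row 3. P = [[1, 3, 6, 7], [2, 4], [5, 8]].

So P = [[1, 3, 6, 7], [2, 4], [5, 8]], Q = [[1, 2, 4, 5], [3, 7], [6, 8]].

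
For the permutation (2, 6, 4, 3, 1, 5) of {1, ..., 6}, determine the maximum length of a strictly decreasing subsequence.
4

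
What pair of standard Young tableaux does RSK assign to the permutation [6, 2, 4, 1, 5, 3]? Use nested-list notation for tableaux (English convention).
Insert each entry of the permutation into P by Schensted row insertion, recording in Q the position of each new cell.

Insert 6: appended to row 1. P = [[6]].
Insert 2: 2 bumps 6 from row 1; 6 starts row 2. P = [[2], [6]].
Insert 4: appended to row 1. P = [[2, 4], [6]].
Insert 1: 1 bumps 2 from row 1; 2 bumps 6 from row 2; 6 starts row 3. P = [[1, 4], [2], [6]].
Insert 5: appended to row 1. P = [[1, 4, 5], [2], [6]].
Insert 3: 3 bumps 4 from row 1; 4 appends to row 2. P = [[1, 3, 5], [2, 4], [6]].

So P = [[1, 3, 5], [2, 4], [6]], Q = [[1, 3, 5], [2, 6], [4]].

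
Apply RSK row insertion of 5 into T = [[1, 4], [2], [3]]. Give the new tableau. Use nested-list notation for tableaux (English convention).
[[1, 4, 5], [2], [3]]

5 is larger than every entry of row 1, so it is appended to row 1. The new tableau is [[1, 4, 5], [2], [3]].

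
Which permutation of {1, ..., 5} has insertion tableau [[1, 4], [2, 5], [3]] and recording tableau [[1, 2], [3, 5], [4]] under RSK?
3 5 2 1 4

Reverse RSK: for i = n, n-1, ..., 1, locate i in Q, remove the corresponding corner cell from P, and reverse-bump its entry up through P; the value ejected from row 1 is w(i).

So w = 3 5 2 1 4.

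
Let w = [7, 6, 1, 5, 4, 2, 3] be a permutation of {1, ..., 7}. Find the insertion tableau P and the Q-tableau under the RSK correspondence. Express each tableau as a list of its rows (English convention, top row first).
P = [[1, 2, 3], [4], [5], [6], [7]], Q = [[1, 4, 7], [2], [3], [5], [6]]

Insert each entry of the permutation into P by Schensted row insertion, recording in Q the position of each new cell.

Insert 7: appended to row 1. P = [[7]], Q = [[1]].
Insert 6: 6 bumps 7 from row 1; 7 starts row 2. P = [[6], [7]], Q = [[1], [2]].
Insert 1: 1 bumps 6 from row 1; 6 bumps 7 from row 2; 7 starts row 3. P = [[1], [6], [7]], Q = [[1], [2], [3]].
Insert 5: appended to row 1. P = [[1, 5], [6], [7]], Q = [[1, 4], [2], [3]].
Insert 4: 4 bumps 5 from row 1; 5 bumps 6 from row 2; 6 bumps 7 from row 3; 7 starts row 4. P = [[1, 4], [5], [6], [7]], Q = [[1, 4], [2], [3], [5]].
Insert 2: 2 bumps 4 from row 1; 4 bumps 5 from row 2; 5 bumps 6 from row 3; 6 bumps 7 from row 4; 7 starts row 5. P = [[1, 2], [4], [5], [6], [7]], Q = [[1, 4], [2], [3], [5], [6]].
Insert 3: appended to row 1. P = [[1, 2, 3], [4], [5], [6], [7]], Q = [[1, 4, 7], [2], [3], [5], [6]].

So P = [[1, 2, 3], [4], [5], [6], [7]], Q = [[1, 4, 7], [2], [3], [5], [6]].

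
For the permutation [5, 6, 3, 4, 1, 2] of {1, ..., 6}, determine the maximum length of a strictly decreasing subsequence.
3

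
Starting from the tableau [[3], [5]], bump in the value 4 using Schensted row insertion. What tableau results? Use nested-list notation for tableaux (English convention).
[[3, 4], [5]]

4 is larger than every entry of row 1, so it is appended to row 1. The new tableau is [[3, 4], [5]].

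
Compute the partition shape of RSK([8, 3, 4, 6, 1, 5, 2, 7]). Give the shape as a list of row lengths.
[4, 2, 1, 1]

Row-insert each entry into an empty tableau.

After inserting 8: P = [[8]].
After inserting 3: P = [[3], [8]].
After inserting 4: P = [[3, 4], [8]].
After inserting 6: P = [[3, 4, 6], [8]].
After inserting 1: P = [[1, 4, 6], [3], [8]].
After inserting 5: P = [[1, 4, 5], [3, 6], [8]].
After inserting 2: P = [[1, 2, 5], [3, 4], [6], [8]].
After inserting 7: P = [[1, 2, 5, 7], [3, 4], [6], [8]].

The final insertion tableau P = [[1, 2, 5, 7], [3, 4], [6], [8]] has shape [4, 2, 1, 1].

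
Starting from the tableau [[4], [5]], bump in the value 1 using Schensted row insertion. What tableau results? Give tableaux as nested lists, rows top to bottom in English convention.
[[1], [4], [5]]

In row 1, 1 replaces 4 (the leftmost entry greater than 1); 4 is bumped to row 2. In row 2, 4 replaces 5 (the leftmost entry greater than 4); 5 is bumped to row 3. 5 starts a new row 3. The new tableau is [[1], [4], [5]].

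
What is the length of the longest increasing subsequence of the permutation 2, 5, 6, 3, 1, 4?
3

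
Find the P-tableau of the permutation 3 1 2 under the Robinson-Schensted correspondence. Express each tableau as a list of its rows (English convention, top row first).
Insert 3: appended to row 1. P = [[3]].
Insert 1: 1 bumps 3 from row 1; 3 starts row 2. P = [[1], [3]].
Insert 2: appended to row 1. P = [[1, 2], [3]].

So P = [[1, 2], [3]].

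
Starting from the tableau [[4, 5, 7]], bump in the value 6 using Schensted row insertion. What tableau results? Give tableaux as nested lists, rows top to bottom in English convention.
In row 1, 6 replaces 7 (the leftmost entry greater than 6); 7 is bumped to row 2. 7 starts a new row 2. The new tableau is [[4, 5, 6], [7]].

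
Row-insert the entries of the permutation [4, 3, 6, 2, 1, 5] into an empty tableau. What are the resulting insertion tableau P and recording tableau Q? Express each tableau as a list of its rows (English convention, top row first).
P = [[1, 5], [2, 6], [3], [4]], Q = [[1, 3], [2, 6], [4], [5]]

Insert each entry of the permutation into P by Schensted row insertion, recording in Q the position of each new cell.

Insert 4: appended to row 1. P = [[4]].
Insert 3: 3 bumps 4 from row 1; 4 starts row 2. P = [[3], [4]].
Insert 6: appended to row 1. P = [[3, 6], [4]].
Insert 2: 2 bumps 3 from row 1; 3 bumps 4 from row 2; 4 starts row 3. P = [[2, 6], [3], [4]].
Insert 1: 1 bumps 2 from row 1; 2 bumps 3 from row 2; 3 bumps 4 from row 3; 4 starts row 4. P = [[1, 6], [2], [3], [4]].
Insert 5: 5 bumps 6 from row 1; 6 appends to row 2. P = [[1, 5], [2, 6], [3], [4]].

So P = [[1, 5], [2, 6], [3], [4]], Q = [[1, 3], [2, 6], [4], [5]].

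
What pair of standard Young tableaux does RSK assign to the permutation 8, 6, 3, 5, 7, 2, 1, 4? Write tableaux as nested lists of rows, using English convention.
Insert each entry of the permutation into P by Schensted row insertion, recording in Q the position of each new cell.

Insert 8: appended to row 1. P = [[8]].
Insert 6: 6 bumps 8 from row 1; 8 starts row 2. P = [[6], [8]].
Insert 3: 3 bumps 6 from row 1; 6 bumps 8 from row 2; 8 starts row 3. P = [[3], [6], [8]].
Insert 5: appended to row 1. P = [[3, 5], [6], [8]].
Insert 7: appended to row 1. P = [[3, 5, 7], [6], [8]].
Insert 2: 2 bumps 3 from row 1; 3 bumps 6 from row 2; 6 bumps 8 from row 3; 8 starts row 4. P = [[2, 5, 7], [3], [6], [8]].
Insert 1: 1 bumps 2 from row 1; 2 bumps 3 from row 2; 3 bumps 6 from row 3; 6 bumps 8 from row 4; 8 starts row 5. P = [[1, 5, 7], [2], [3], [6], [8]].
Insert 4: 4 bumps 5 from row 1; 5 appends to row 2. P = [[1, 4, 7], [2, 5], [3], [6], [8]].

So P = [[1, 4, 7], [2, 5], [3], [6], [8]], Q = [[1, 4, 5], [2, 8], [3], [6], [7]].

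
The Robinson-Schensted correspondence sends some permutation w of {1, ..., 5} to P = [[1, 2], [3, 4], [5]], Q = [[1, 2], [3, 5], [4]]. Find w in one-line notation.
3 5 4 1 2

Reverse RSK: for i = n, n-1, ..., 1, locate i in Q, remove the corresponding corner cell from P, and reverse-bump its entry up through P; the value ejected from row 1 is w(i).

So w = 3 5 4 1 2.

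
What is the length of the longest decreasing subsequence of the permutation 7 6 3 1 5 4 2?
5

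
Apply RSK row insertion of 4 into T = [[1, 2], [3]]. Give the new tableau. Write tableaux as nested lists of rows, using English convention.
4 is larger than every entry of row 1, so it is appended to row 1. The new tableau is [[1, 2, 4], [3]].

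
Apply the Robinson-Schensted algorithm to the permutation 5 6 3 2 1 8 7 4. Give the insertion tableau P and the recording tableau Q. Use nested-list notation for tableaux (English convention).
Insert each entry of the permutation into P by Schensted row insertion, recording in Q the position of each new cell.

Insert 5: appended to row 1. P = [[5]].
Insert 6: appended to row 1. P = [[5, 6]].
Insert 3: 3 bumps 5 from row 1; 5 starts row 2. P = [[3, 6], [5]].
Insert 2: 2 bumps 3 from row 1; 3 bumps 5 from row 2; 5 starts row 3. P = [[2, 6], [3], [5]].
Insert 1: 1 bumps 2 from row 1; 2 bumps 3 from row 2; 3 bumps 5 from row 3; 5 starts row 4. P = [[1, 6], [2], [3], [5]].
Insert 8: appended to row 1. P = [[1, 6, 8], [2], [3], [5]].
Insert 7: 7 bumps 8 from row 1; 8 appends to row 2. P = [[1, 6, 7], [2, 8], [3], [5]].
Insert 4: 4 bumps 6 from row 1; 6 bumps 8 from row 2; 8 appends to row 3. P = [[1, 4, 7], [2, 6], [3, 8], [5]].

So P = [[1, 4, 7], [2, 6], [3, 8], [5]], Q = [[1, 2, 6], [3, 7], [4, 8], [5]].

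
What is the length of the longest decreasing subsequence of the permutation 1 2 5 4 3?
3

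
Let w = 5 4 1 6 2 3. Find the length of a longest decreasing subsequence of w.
3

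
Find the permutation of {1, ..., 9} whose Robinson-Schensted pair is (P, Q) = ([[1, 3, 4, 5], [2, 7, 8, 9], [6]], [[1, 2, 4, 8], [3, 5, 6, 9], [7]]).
6 7 2 8 3 4 1 9 5

Reverse the RSK construction: for i from n down to 1, find the cell of Q containing i, remove the entry at that cell from P, and reverse-bump it up through P; the value ejected from row 1 is w(i).

Step i=9: Q has 9 at row 2, column 4; remove 9 from row 2 of P and reverse-bump: 9 enters row 1 and ejects 5. So w(9) = 5. P is now [[1, 3, 4, 9], [2, 7, 8], [6]].
Step i=8: Q has 8 at row 1, column 4; remove that cell from P, ejecting 9. So w(8) = 9. P is now [[1, 3, 4], [2, 7, 8], [6]].
Step i=7: Q has 7 at row 3, column 1; remove 6 from row 3 of P and reverse-bump: 6 enters row 2 and ejects 2; 2 enters row 1 and ejects 1. So w(7) = 1. P is now [[2, 3, 4], [6, 7, 8]].
Step i=6: Q has 6 at row 2, column 3; remove 8 from row 2 of P and reverse-bump: 8 enters row 1 and ejects 4. So w(6) = 4. P is now [[2, 3, 8], [6, 7]].
Step i=5: Q has 5 at row 2, column 2; remove 7 from row 2 of P and reverse-bump: 7 enters row 1 and ejects 3. So w(5) = 3. P is now [[2, 7, 8], [6]].
Step i=4: Q has 4 at row 1, column 3; remove that cell from P, ejecting 8. So w(4) = 8. P is now [[2, 7], [6]].
Step i=3: Q has 3 at row 2, column 1; remove 6 from row 2 of P and reverse-bump: 6 enters row 1 and ejects 2. So w(3) = 2. P is now [[6, 7]].
Step i=2: Q has 2 at row 1, column 2; remove that cell from P, ejecting 7. So w(2) = 7. P is now [[6]].
Step i=1: Q has 1 at row 1, column 1; remove that cell from P, ejecting 6. So w(1) = 6. P is now [].

So w = 6 7 2 8 3 4 1 9 5.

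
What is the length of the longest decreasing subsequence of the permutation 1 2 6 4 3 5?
3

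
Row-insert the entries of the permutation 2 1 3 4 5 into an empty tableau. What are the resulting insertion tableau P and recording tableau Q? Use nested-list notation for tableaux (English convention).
Insert each entry of the permutation into P by Schensted row insertion, recording in Q the position of each new cell.

Insert 2: appended to row 1. P = [[2]].
Insert 1: 1 bumps 2 from row 1; 2 starts row 2. P = [[1], [2]].
Insert 3: appended to row 1. P = [[1, 3], [2]].
Insert 4: appended to row 1. P = [[1, 3, 4], [2]].
Insert 5: appended to row 1. P = [[1, 3, 4, 5], [2]].

So P = [[1, 3, 4, 5], [2]], Q = [[1, 3, 4, 5], [2]].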